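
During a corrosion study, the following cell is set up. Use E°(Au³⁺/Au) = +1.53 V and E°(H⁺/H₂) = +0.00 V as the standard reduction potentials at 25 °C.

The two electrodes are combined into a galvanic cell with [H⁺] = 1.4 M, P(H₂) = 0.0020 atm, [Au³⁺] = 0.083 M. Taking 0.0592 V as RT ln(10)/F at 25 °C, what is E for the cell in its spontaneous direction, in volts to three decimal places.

+1.420 V

Au³⁺/Au is the cathode (higher E°), H⁺/H₂ the anode: E°cell = +1.53 − (+0.00) = +1.53 V, n = 6.
Overall: 2 Au³⁺(aq) + 3 H₂(g) → 2 Au(s) + 6 H⁺(aq)
Q = [H⁺]^6 / ([Au³⁺]^2·P(H₂)^3); log Q = 11.136.
E = E° − (0.0592/n) log Q = +1.53 − (0.0592/6)(11.136) = +1.420 V.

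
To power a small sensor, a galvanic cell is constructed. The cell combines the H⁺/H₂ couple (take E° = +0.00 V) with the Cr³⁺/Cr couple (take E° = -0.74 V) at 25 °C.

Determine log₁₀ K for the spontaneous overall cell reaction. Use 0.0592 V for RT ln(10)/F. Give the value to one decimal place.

Cathode: H⁺/H₂; anode: Cr³⁺/Cr. E°cell = +0.74 V, n = 6.
log K = nE°cell / 0.0592 = (6)(+0.74) / 0.0592 = 75.0.

75.0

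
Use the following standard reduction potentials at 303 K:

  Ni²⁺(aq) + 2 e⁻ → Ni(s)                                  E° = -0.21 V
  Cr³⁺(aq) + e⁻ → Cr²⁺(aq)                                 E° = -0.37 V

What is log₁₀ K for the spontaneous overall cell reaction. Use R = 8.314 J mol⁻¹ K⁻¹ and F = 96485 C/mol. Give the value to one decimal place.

Cathode: Ni²⁺/Ni; anode: Cr³⁺/Cr²⁺. E°cell = (-0.21) − (-0.37) = +0.16 V, with n = 2.
ΔG° = −nFE° = −RT ln K, so ln K = nFE°/(RT) = (2)(96485)(+0.16) / ((8.314)(303)) = 12.256.
log₁₀ K = 12.256 / ln 10 = 5.3.

5.3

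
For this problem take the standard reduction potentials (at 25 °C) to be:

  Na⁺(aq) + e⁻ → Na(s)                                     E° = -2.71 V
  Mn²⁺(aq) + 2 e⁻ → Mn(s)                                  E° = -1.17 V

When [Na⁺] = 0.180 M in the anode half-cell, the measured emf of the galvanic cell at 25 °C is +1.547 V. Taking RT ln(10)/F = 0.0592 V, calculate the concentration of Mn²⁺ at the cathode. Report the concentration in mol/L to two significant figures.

Mn²⁺/Mn is the cathode, Na⁺/Na the anode: E°cell = +1.54 V, n = 2.
Overall reaction: Mn²⁺(aq) + 2 Na(s) → Mn(s) + 2 Na⁺(aq); Q = [Na⁺]^2/[Mn²⁺]^1.
From E = E° − (0.0592/n) log Q: log Q = (E° − E)·n/0.0592 = (+1.54 − (+1.547))·2/0.0592 = -0.2365.
So 1·log[Mn²⁺] = 2·log(0.18) − log Q = -1.4895 − (-0.2365) = -1.2530; [Mn²⁺] = 10^(-1.2530) ≈ 0.056 M.

0.056 M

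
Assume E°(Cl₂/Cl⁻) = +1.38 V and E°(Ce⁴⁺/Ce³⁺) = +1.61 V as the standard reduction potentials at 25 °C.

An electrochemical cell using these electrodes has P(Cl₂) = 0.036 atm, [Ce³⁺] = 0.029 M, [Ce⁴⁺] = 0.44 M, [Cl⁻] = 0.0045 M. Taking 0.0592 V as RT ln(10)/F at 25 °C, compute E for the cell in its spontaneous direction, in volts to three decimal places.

+0.204 V

Ce⁴⁺/Ce³⁺ is the cathode (higher E°), Cl₂/Cl⁻ the anode: E°cell = +1.61 − (+1.38) = +0.23 V, n = 2.
Overall: 2 Ce⁴⁺(aq) + 2 Cl⁻(aq) → 2 Ce³⁺(aq) + Cl₂(g)
Q = [Ce³⁺]^2·P(Cl₂) / ([Ce⁴⁺]^2·[Cl⁻]^2); log Q = 0.888.
E = E° − (0.0592/n) log Q = +0.23 − (0.0592/2)(0.888) = +0.204 V.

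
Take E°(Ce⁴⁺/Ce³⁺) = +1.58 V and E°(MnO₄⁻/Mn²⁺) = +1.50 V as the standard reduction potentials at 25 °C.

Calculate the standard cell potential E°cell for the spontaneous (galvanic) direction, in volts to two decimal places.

+0.08 V

The Ce⁴⁺/Ce³⁺ couple has the higher reduction potential, so it is the cathode; MnO₄⁻/Mn²⁺ is oxidised at the anode.
E°cell = E°(cathode) − E°(anode) = (+1.58) − (+1.50) = +0.08 V.
Since E°cell > 0, the reaction is spontaneous under standard conditions.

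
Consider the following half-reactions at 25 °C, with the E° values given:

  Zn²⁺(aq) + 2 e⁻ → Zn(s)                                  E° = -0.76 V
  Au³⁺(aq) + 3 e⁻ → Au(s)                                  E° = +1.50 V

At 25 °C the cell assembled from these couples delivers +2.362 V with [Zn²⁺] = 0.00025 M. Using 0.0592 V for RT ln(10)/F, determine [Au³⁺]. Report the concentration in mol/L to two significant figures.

0.58 M

Au³⁺/Au is the cathode, Zn²⁺/Zn the anode: E°cell = +2.26 V, n = 6.
Overall reaction: 2 Au³⁺(aq) + 3 Zn(s) → 2 Au(s) + 3 Zn²⁺(aq); Q = [Zn²⁺]^3/[Au³⁺]^2.
From E = E° − (0.0592/n) log Q: log Q = (E° − E)·n/0.0592 = (+2.26 − (+2.362))·6/0.0592 = -10.3378.
So 2·log[Au³⁺] = 3·log(0.00025) − log Q = -10.8062 − (-10.3378) = -0.4684; log[Au³⁺] = -0.4684 / 2 = -0.2342; [Au³⁺] = 10^(-0.2342) ≈ 0.58 M.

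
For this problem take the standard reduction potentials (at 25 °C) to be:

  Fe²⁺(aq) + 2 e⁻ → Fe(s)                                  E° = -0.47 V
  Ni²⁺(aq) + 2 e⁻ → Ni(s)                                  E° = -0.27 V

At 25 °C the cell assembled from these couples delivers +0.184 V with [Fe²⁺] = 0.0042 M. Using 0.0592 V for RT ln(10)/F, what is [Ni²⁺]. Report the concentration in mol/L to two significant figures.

0.0012 M

Ni²⁺/Ni is the cathode, Fe²⁺/Fe the anode: E°cell = +0.20 V, n = 2.
Overall reaction: Ni²⁺(aq) + Fe(s) → Ni(s) + Fe²⁺(aq); Q = [Fe²⁺]^1/[Ni²⁺]^1.
From E = E° − (0.0592/n) log Q: log Q = (E° − E)·n/0.0592 = (+0.20 − (+0.184))·2/0.0592 = 0.5405.
So 1·log[Ni²⁺] = 1·log(0.0042) − log Q = -2.3768 − (0.5405) = -2.9173; [Ni²⁺] = 10^(-2.9173) ≈ 0.0012 M.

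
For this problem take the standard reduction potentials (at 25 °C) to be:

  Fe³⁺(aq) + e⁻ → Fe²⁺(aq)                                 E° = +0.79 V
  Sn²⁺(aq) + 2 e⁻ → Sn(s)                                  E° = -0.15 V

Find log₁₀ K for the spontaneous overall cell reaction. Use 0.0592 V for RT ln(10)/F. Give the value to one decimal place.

31.8

Cathode: Fe³⁺/Fe²⁺; anode: Sn²⁺/Sn. E°cell = +0.94 V, n = 2.
log K = nE°cell / 0.0592 = (2)(+0.94) / 0.0592 = 31.8.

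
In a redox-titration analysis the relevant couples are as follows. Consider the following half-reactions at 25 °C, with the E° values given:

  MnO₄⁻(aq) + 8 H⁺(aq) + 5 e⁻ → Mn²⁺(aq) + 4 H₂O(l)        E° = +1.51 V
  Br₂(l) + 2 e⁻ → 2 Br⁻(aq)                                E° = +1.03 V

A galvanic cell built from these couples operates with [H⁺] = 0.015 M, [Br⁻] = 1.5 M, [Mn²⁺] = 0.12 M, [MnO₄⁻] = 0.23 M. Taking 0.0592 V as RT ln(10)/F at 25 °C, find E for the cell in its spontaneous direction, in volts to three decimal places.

+0.321 V

MnO₄⁻/Mn²⁺ is the cathode (higher E°), Br₂/Br⁻ the anode: E°cell = +1.51 − (+1.03) = +0.48 V, n = 10.
Overall: 2 MnO₄⁻(aq) + 16 H⁺(aq) + 10 Br⁻(aq) → 2 Mn²⁺(aq) + 8 H₂O(l) + 5 Br₂(l)
Q = [Mn²⁺]^2 / ([MnO₄⁻]^2·[H⁺]^16·[Br⁻]^10); log Q = 26.857.
E = E° − (0.0592/n) log Q = +0.48 − (0.0592/10)(26.857) = +0.321 V.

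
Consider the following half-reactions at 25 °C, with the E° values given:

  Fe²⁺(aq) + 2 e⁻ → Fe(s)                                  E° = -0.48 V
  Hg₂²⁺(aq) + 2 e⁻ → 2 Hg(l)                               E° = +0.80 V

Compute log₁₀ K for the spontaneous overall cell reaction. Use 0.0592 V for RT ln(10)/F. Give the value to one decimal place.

43.2

Cathode: Hg₂²⁺/Hg; anode: Fe²⁺/Fe. E°cell = +1.28 V, n = 2.
log K = nE°cell / 0.0592 = (2)(+1.28) / 0.0592 = 43.2.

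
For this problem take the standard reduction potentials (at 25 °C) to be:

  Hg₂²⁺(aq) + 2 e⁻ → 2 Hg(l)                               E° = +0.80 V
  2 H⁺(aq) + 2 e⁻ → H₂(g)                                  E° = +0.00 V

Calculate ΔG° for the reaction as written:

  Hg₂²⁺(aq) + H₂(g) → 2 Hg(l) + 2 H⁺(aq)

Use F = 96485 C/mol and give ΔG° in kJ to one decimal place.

As written, Hg₂²⁺/Hg is reduced (cathode) and H⁺/H₂ is oxidised (anode), so E°cell = (+0.80) − (+0.00) = +0.80 V.
Balancing electrons gives n = 2.
ΔG° = −nFE° = −(2)(96485)(+0.80) = -154,376 J = -154.4 kJ.

-154.4 kJ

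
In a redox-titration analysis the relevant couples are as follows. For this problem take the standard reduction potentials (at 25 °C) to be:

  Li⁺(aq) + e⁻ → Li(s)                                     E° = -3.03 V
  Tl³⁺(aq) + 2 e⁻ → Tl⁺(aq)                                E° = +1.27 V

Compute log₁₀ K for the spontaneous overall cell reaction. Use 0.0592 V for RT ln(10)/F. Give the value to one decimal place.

145.3

Cathode: Tl³⁺/Tl⁺; anode: Li⁺/Li. E°cell = +4.30 V, n = 2.
log K = nE°cell / 0.0592 = (2)(+4.30) / 0.0592 = 145.3.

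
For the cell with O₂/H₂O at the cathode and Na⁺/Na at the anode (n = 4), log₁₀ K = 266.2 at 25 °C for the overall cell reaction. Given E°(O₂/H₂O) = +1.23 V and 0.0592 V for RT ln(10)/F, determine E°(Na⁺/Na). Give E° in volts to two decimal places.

E°cell = (0.0592/n)·log K = (0.0592/4)(266.2) = +3.940 V.
Since O₂/H₂O is the cathode and Na⁺/Na the anode, E°cell = E°(O₂/H₂O) − E°(Na⁺/Na).
So E°(Na⁺/Na) = E°(O₂/H₂O) − E°cell = (+1.23) − (+3.940) = -2.71 V.

-2.71 V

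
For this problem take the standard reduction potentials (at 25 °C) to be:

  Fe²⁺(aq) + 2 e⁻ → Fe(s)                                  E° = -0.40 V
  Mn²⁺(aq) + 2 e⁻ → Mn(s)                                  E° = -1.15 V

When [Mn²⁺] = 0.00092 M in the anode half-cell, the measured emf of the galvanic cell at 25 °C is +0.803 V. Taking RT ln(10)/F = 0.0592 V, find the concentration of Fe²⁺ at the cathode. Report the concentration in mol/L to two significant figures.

0.057 M

Fe²⁺/Fe is the cathode, Mn²⁺/Mn the anode: E°cell = +0.75 V, n = 2.
Overall reaction: Fe²⁺(aq) + Mn(s) → Fe(s) + Mn²⁺(aq); Q = [Mn²⁺]^1/[Fe²⁺]^1.
From E = E° − (0.0592/n) log Q: log Q = (E° − E)·n/0.0592 = (+0.75 − (+0.803))·2/0.0592 = -1.7905.
So 1·log[Fe²⁺] = 1·log(0.00092) − log Q = -3.0362 − (-1.7905) = -1.2457; [Fe²⁺] = 10^(-1.2457) ≈ 0.057 M.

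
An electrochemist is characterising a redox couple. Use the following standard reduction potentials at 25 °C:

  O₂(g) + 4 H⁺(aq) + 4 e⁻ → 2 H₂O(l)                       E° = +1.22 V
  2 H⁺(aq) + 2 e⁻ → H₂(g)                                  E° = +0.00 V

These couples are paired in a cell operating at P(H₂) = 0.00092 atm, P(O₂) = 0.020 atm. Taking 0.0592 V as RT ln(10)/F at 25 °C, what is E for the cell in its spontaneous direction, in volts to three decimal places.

O₂/H₂O is the cathode (higher E°), H⁺/H₂ the anode: E°cell = +1.22 − (+0.00) = +1.22 V, n = 4.
Overall: O₂(g) + 2 H₂(g) → 2 H₂O(l)
Q = 1 / (P(O₂)·P(H₂)^2); log Q = 7.771.
E = E° − (0.0592/n) log Q = +1.22 − (0.0592/4)(7.771) = +1.105 V.

+1.105 V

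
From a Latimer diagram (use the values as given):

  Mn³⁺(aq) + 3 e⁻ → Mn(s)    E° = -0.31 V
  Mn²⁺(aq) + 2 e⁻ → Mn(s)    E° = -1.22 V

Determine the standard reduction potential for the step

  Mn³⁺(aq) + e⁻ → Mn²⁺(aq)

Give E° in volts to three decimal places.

Sequential free energies add, so n₃E°₃ = n₁E°₁ + n₂E°₂.
With n₃ = 3, and the known step contributing 2×(-1.22) V, the unknown satisfies 1·E° = 3×(-0.31) − 2×(-1.22) = +1.510.
E° = +1.510 / 1 = +1.510 V.

+1.510 V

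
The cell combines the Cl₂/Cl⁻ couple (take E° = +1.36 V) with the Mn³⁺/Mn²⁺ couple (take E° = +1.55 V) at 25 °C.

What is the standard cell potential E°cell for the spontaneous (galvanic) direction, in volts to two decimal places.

+0.19 V

The Mn³⁺/Mn²⁺ couple has the higher reduction potential, so it is the cathode; Cl₂/Cl⁻ is oxidised at the anode.
E°cell = E°(cathode) − E°(anode) = (+1.55) − (+1.36) = +0.19 V.
Since E°cell > 0, the reaction is spontaneous under standard conditions.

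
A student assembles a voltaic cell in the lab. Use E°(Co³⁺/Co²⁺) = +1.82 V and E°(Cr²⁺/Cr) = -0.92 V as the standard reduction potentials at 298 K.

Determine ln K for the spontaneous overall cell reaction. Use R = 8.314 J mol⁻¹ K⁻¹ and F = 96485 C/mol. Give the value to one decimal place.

Cathode: Co³⁺/Co²⁺; anode: Cr²⁺/Cr. E°cell = (+1.82) − (-0.92) = +2.74 V, with n = 2.
ΔG° = −nFE° = −RT ln K, so ln K = nFE°/(RT) = (2)(96485)(+2.74) / ((8.314)(298)) = 213.410.

213.4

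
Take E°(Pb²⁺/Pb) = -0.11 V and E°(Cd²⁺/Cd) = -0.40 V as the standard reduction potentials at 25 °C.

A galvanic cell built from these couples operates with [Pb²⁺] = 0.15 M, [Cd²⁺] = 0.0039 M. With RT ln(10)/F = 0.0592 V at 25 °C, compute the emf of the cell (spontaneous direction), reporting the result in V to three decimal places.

+0.337 V

Pb²⁺/Pb is the cathode (higher E°), Cd²⁺/Cd the anode: E°cell = -0.11 − (-0.40) = +0.29 V, n = 2.
Overall: Pb²⁺(aq) + Cd(s) → Pb(s) + Cd²⁺(aq)
Q = [Cd²⁺] / ([Pb²⁺]); log Q = -1.585.
E = E° − (0.0592/n) log Q = +0.29 − (0.0592/2)(-1.585) = +0.337 V.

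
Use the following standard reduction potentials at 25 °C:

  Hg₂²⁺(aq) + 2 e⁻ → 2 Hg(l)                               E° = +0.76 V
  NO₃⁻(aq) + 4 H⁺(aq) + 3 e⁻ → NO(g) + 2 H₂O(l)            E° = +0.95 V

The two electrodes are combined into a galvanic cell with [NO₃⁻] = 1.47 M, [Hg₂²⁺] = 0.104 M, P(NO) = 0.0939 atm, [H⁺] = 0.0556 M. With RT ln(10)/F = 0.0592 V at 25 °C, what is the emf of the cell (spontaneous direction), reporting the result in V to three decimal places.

NO₃⁻/NO is the cathode (higher E°), Hg₂²⁺/Hg the anode: E°cell = +0.95 − (+0.76) = +0.19 V, n = 6.
Overall: 2 NO₃⁻(aq) + 8 H⁺(aq) + 6 Hg(l) → 2 NO(g) + 4 H₂O(l) + 3 Hg₂²⁺(aq)
Q = P(NO)^2·[Hg₂²⁺]^3 / ([NO₃⁻]^2·[H⁺]^8); log Q = 4.701.
E = E° − (0.0592/n) log Q = +0.19 − (0.0592/6)(4.701) = +0.144 V.

+0.144 V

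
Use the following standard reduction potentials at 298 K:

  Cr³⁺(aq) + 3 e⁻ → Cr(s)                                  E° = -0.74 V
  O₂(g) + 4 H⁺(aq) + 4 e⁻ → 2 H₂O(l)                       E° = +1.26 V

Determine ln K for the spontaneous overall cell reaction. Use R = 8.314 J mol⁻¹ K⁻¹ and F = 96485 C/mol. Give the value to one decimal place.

Cathode: O₂/H₂O; anode: Cr³⁺/Cr. E°cell = (+1.26) − (-0.74) = +2.00 V, with n = 12.
ΔG° = −nFE° = −RT ln K, so ln K = nFE°/(RT) = (12)(96485)(+2.00) / ((8.314)(298)) = 934.641.

934.6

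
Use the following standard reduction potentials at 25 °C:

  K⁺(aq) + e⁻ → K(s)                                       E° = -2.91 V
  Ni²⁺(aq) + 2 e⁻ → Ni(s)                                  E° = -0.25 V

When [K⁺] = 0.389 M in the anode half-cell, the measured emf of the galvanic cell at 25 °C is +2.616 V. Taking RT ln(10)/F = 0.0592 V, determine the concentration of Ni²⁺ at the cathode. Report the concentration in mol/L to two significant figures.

0.0049 M

Ni²⁺/Ni is the cathode, K⁺/K the anode: E°cell = +2.66 V, n = 2.
Overall reaction: Ni²⁺(aq) + 2 K(s) → Ni(s) + 2 K⁺(aq); Q = [K⁺]^2/[Ni²⁺]^1.
From E = E° − (0.0592/n) log Q: log Q = (E° − E)·n/0.0592 = (+2.66 − (+2.616))·2/0.0592 = 1.4865.
So 1·log[Ni²⁺] = 2·log(0.389) − log Q = -0.8201 − (1.4865) = -2.3066; [Ni²⁺] = 10^(-2.3066) ≈ 0.0049 M.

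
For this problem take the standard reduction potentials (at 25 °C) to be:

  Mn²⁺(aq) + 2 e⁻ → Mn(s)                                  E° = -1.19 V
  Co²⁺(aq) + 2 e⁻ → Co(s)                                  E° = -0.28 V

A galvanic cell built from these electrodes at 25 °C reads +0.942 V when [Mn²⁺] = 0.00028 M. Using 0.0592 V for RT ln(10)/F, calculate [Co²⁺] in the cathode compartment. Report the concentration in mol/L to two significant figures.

Co²⁺/Co is the cathode, Mn²⁺/Mn the anode: E°cell = +0.91 V, n = 2.
Overall reaction: Co²⁺(aq) + Mn(s) → Co(s) + Mn²⁺(aq); Q = [Mn²⁺]^1/[Co²⁺]^1.
From E = E° − (0.0592/n) log Q: log Q = (E° − E)·n/0.0592 = (+0.91 − (+0.942))·2/0.0592 = -1.0811.
So 1·log[Co²⁺] = 1·log(0.00028) − log Q = -3.5528 − (-1.0811) = -2.4717; [Co²⁺] = 10^(-2.4717) ≈ 0.0034 M.

0.0034 M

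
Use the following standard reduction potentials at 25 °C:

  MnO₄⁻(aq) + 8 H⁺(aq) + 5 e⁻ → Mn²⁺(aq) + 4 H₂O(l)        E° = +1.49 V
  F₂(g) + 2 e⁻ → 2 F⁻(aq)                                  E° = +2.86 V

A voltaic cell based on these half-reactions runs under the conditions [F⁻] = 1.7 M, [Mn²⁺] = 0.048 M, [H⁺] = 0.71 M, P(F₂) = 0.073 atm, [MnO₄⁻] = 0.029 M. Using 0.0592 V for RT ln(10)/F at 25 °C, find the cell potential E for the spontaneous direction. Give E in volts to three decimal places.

F₂/F⁻ is the cathode (higher E°), MnO₄⁻/Mn²⁺ the anode: E°cell = +2.86 − (+1.49) = +1.37 V, n = 10.
Overall: 5 F₂(g) + 2 Mn²⁺(aq) + 8 H₂O(l) → 10 F⁻(aq) + 2 MnO₄⁻(aq) + 16 H⁺(aq)
Q = [F⁻]^10·[MnO₄⁻]^2·[H⁺]^16 / (P(F₂)^5·[Mn²⁺]^2); log Q = 5.170.
E = E° − (0.0592/n) log Q = +1.37 − (0.0592/10)(5.170) = +1.339 V.

+1.339 V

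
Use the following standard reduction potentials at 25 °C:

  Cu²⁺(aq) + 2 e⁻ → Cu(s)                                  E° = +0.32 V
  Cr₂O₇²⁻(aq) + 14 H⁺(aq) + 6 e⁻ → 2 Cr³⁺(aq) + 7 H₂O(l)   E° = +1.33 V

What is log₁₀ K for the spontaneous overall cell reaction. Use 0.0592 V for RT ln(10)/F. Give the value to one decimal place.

Cathode: Cr₂O₇²⁻/Cr³⁺; anode: Cu²⁺/Cu. E°cell = +1.01 V, n = 6.
log K = nE°cell / 0.0592 = (6)(+1.01) / 0.0592 = 102.4.

102.4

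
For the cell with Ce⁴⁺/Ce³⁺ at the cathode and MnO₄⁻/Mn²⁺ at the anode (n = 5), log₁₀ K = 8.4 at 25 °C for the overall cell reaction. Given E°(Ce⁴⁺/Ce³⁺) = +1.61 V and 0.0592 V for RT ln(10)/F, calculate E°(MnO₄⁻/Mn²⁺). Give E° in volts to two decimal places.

+1.51 V

E°cell = (0.0592/n)·log K = (0.0592/5)(8.4) = +0.099 V.
Since Ce⁴⁺/Ce³⁺ is the cathode and MnO₄⁻/Mn²⁺ the anode, E°cell = E°(Ce⁴⁺/Ce³⁺) − E°(MnO₄⁻/Mn²⁺).
So E°(MnO₄⁻/Mn²⁺) = E°(Ce⁴⁺/Ce³⁺) − E°cell = (+1.61) − (+0.099) = +1.51 V.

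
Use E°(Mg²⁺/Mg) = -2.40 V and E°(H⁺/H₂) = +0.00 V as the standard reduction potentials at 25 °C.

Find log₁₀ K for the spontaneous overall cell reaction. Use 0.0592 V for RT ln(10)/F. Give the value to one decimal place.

Cathode: H⁺/H₂; anode: Mg²⁺/Mg. E°cell = +2.40 V, n = 2.
log K = nE°cell / 0.0592 = (2)(+2.40) / 0.0592 = 81.1.

81.1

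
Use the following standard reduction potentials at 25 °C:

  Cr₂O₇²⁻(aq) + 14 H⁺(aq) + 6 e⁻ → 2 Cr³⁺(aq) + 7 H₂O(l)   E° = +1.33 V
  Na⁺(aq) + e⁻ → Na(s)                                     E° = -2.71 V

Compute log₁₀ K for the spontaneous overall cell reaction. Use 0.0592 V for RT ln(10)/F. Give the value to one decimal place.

Cathode: Cr₂O₇²⁻/Cr³⁺; anode: Na⁺/Na. E°cell = +4.04 V, n = 6.
log K = nE°cell / 0.0592 = (6)(+4.04) / 0.0592 = 409.5.

409.5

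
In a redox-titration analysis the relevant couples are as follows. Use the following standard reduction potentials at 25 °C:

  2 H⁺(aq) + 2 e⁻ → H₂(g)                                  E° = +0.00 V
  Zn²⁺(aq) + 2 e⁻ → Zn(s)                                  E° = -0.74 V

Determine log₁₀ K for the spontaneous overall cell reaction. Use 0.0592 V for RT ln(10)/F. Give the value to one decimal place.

25.0

Cathode: H⁺/H₂; anode: Zn²⁺/Zn. E°cell = +0.74 V, n = 2.
log K = nE°cell / 0.0592 = (2)(+0.74) / 0.0592 = 25.0.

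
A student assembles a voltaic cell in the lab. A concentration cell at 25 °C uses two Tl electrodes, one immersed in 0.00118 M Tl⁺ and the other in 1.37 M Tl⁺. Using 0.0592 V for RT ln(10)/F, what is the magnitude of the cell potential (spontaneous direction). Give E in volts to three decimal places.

For a concentration cell E°cell = 0. The 1.37 M side is the cathode (reduction is favoured where [Tl⁺] is higher).
With n = 1, E = −(0.0592/1) log([Tl⁺]ₐₙ/[Tl⁺]꜀ₐₜ) = −(0.0592/1) log(0.00118/1.37) = −(0.0592/1)(-3.065) = +0.181 V.

+0.181 V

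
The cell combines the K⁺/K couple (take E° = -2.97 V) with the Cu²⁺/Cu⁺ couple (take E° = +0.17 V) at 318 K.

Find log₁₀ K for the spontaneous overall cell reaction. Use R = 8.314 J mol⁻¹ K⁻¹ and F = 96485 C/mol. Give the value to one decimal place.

49.8

Cathode: Cu²⁺/Cu⁺; anode: K⁺/K. E°cell = (+0.17) − (-2.97) = +3.14 V, with n = 1.
ΔG° = −nFE° = −RT ln K, so ln K = nFE°/(RT) = (1)(96485)(+3.14) / ((8.314)(318)) = 114.591.
log₁₀ K = 114.591 / ln 10 = 49.8.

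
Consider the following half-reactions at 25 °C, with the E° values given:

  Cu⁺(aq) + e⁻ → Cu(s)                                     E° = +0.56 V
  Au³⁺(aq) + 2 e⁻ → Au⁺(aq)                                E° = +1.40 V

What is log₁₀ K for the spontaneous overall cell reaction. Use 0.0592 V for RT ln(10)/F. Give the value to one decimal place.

Cathode: Au³⁺/Au⁺; anode: Cu⁺/Cu. E°cell = +0.84 V, n = 2.
log K = nE°cell / 0.0592 = (2)(+0.84) / 0.0592 = 28.4.

28.4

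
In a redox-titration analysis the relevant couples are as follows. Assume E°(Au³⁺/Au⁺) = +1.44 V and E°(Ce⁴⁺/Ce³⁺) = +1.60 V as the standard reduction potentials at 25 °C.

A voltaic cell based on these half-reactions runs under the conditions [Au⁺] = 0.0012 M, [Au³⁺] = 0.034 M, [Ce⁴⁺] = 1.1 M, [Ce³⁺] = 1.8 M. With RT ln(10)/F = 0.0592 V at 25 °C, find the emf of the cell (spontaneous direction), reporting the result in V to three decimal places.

Ce⁴⁺/Ce³⁺ is the cathode (higher E°), Au³⁺/Au⁺ the anode: E°cell = +1.60 − (+1.44) = +0.16 V, n = 2.
Overall: 2 Ce⁴⁺(aq) + Au⁺(aq) → 2 Ce³⁺(aq) + Au³⁺(aq)
Q = [Ce³⁺]^2·[Au³⁺] / ([Ce⁴⁺]^2·[Au⁺]); log Q = 1.880.
E = E° − (0.0592/n) log Q = +0.16 − (0.0592/2)(1.880) = +0.104 V.

+0.104 V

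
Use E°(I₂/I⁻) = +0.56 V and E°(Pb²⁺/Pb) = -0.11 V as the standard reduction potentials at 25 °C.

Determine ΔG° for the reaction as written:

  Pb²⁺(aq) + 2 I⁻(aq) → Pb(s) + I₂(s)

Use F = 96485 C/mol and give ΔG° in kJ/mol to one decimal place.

As written, Pb²⁺/Pb is reduced (cathode) and I₂/I⁻ is oxidised (anode), so E°cell = (-0.11) − (+0.56) = -0.67 V.
Balancing electrons gives n = 2.
ΔG° = −nFE° = −(2)(96485)(-0.67) = 129,290 J = +129.3 kJ/mol.

+129.3 kJ/mol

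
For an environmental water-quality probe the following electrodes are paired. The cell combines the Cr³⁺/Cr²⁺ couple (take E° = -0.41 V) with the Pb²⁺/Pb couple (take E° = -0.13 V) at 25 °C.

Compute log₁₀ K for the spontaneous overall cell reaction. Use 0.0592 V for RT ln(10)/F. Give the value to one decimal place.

9.5

Cathode: Pb²⁺/Pb; anode: Cr³⁺/Cr²⁺. E°cell = +0.28 V, n = 2.
log K = nE°cell / 0.0592 = (2)(+0.28) / 0.0592 = 9.5.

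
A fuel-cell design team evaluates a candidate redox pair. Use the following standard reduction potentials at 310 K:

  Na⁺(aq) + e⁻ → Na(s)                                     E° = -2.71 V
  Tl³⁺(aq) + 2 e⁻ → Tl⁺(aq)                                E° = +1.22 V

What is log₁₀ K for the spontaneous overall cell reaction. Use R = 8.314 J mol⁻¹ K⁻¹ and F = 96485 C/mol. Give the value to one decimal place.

Cathode: Tl³⁺/Tl⁺; anode: Na⁺/Na. E°cell = (+1.22) − (-2.71) = +3.93 V, with n = 2.
ΔG° = −nFE° = −RT ln K, so ln K = nFE°/(RT) = (2)(96485)(+3.93) / ((8.314)(310)) = 294.246.
log₁₀ K = 294.246 / ln 10 = 127.8.

127.8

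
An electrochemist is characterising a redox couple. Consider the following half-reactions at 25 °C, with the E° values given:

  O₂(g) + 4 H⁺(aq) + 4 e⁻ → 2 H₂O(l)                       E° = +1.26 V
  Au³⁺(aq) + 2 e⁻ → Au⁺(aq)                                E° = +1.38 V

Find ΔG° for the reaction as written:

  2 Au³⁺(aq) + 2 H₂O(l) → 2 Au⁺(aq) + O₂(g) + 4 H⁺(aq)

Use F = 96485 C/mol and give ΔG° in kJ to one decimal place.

-46.3 kJ

As written, Au³⁺/Au⁺ is reduced (cathode) and O₂/H₂O is oxidised (anode), so E°cell = (+1.38) − (+1.26) = +0.12 V.
Balancing electrons gives n = 4.
ΔG° = −nFE° = −(4)(96485)(+0.12) = -46,313 J = -46.3 kJ.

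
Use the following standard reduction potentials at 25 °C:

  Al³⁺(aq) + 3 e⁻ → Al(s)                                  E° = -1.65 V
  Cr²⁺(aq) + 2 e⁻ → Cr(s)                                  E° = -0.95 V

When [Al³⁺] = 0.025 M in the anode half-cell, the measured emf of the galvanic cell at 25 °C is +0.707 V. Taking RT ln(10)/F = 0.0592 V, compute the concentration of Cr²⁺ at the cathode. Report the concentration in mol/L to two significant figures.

0.15 M

Cr²⁺/Cr is the cathode, Al³⁺/Al the anode: E°cell = +0.70 V, n = 6.
Overall reaction: 3 Cr²⁺(aq) + 2 Al(s) → 3 Cr(s) + 2 Al³⁺(aq); Q = [Al³⁺]^2/[Cr²⁺]^3.
From E = E° − (0.0592/n) log Q: log Q = (E° − E)·n/0.0592 = (+0.70 − (+0.707))·6/0.0592 = -0.7095.
So 3·log[Cr²⁺] = 2·log(0.025) − log Q = -3.2041 − (-0.7095) = -2.4946; log[Cr²⁺] = -2.4946 / 3 = -0.8315; [Cr²⁺] = 10^(-0.8315) ≈ 0.15 M.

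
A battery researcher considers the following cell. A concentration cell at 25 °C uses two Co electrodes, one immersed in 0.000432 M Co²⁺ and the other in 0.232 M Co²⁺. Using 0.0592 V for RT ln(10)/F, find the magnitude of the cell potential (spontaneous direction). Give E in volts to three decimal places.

For a concentration cell E°cell = 0. The 0.232 M side is the cathode (reduction is favoured where [Co²⁺] is higher).
With n = 2, E = −(0.0592/2) log([Co²⁺]ₐₙ/[Co²⁺]꜀ₐₜ) = −(0.0592/2) log(0.000432/0.232) = −(0.0592/2)(-2.730) = +0.081 V.

+0.081 V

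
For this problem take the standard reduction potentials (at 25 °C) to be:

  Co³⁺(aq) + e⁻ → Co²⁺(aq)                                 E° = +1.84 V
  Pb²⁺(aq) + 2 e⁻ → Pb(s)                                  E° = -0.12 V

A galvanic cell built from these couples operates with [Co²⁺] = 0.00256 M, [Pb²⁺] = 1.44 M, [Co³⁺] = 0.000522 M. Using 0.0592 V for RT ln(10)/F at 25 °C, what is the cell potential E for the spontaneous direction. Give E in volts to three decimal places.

+1.914 V

Co³⁺/Co²⁺ is the cathode (higher E°), Pb²⁺/Pb the anode: E°cell = +1.84 − (-0.12) = +1.96 V, n = 2.
Overall: 2 Co³⁺(aq) + Pb(s) → 2 Co²⁺(aq) + Pb²⁺(aq)
Q = [Co²⁺]^2·[Pb²⁺] / ([Co³⁺]^2); log Q = 1.540.
E = E° − (0.0592/n) log Q = +1.96 − (0.0592/2)(1.540) = +1.914 V.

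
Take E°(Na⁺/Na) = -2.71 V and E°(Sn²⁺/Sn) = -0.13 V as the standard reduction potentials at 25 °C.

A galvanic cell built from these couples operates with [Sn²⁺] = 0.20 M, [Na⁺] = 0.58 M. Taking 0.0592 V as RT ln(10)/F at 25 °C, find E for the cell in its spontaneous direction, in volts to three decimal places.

+2.573 V

Sn²⁺/Sn is the cathode (higher E°), Na⁺/Na the anode: E°cell = -0.13 − (-2.71) = +2.58 V, n = 2.
Overall: Sn²⁺(aq) + 2 Na(s) → Sn(s) + 2 Na⁺(aq)
Q = [Na⁺]^2 / ([Sn²⁺]); log Q = 0.226.
E = E° − (0.0592/n) log Q = +2.58 − (0.0592/2)(0.226) = +2.573 V.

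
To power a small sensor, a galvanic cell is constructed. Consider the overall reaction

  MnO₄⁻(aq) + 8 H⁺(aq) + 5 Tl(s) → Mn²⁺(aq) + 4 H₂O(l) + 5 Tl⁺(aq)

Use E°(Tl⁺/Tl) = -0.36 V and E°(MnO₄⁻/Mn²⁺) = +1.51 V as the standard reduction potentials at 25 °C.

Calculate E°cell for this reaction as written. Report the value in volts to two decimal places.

The MnO₄⁻/Mn²⁺ couple has the higher reduction potential, so it is the cathode; Tl⁺/Tl is oxidised at the anode.
E°cell = E°(cathode) − E°(anode) = (+1.51) − (-0.36) = +1.87 V.

+1.87 V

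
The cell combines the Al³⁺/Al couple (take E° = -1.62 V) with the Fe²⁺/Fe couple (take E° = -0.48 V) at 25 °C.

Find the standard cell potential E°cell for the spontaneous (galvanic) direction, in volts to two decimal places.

+1.14 V

The Fe²⁺/Fe couple has the higher reduction potential, so it is the cathode; Al³⁺/Al is oxidised at the anode.
E°cell = E°(cathode) − E°(anode) = (-0.48) − (-1.62) = +1.14 V.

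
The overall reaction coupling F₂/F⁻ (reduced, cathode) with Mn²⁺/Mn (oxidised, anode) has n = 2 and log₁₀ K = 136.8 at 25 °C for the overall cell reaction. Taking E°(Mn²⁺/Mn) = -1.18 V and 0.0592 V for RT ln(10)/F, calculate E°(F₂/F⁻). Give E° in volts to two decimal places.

E°cell = (0.0592/n)·log K = (0.0592/2)(136.8) = +4.049 V.
Since F₂/F⁻ is the cathode and Mn²⁺/Mn the anode, E°cell = E°(F₂/F⁻) − E°(Mn²⁺/Mn).
So E°(F₂/F⁻) = E°cell + E°(Mn²⁺/Mn) = +4.049 + (-1.18) = +2.87 V.

+2.87 V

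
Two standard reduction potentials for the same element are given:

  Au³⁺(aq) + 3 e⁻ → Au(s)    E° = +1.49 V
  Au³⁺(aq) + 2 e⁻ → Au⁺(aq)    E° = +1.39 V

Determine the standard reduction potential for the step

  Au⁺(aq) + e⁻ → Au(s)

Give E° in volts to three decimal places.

Sequential free energies add, so n₃E°₃ = n₁E°₁ + n₂E°₂.
With n₃ = 3, and the known step contributing 2×(+1.39) V, the unknown satisfies 1·E° = 3×(+1.49) − 2×(+1.39) = +1.690.
E° = +1.690 / 1 = +1.690 V.

+1.690 V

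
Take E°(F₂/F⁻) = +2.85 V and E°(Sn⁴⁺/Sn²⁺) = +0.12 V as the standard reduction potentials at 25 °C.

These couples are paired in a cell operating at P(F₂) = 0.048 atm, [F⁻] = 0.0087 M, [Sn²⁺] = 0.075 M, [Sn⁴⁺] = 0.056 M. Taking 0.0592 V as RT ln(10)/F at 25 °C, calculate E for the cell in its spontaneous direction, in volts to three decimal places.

+2.817 V

F₂/F⁻ is the cathode (higher E°), Sn⁴⁺/Sn²⁺ the anode: E°cell = +2.85 − (+0.12) = +2.73 V, n = 2.
Overall: F₂(g) + Sn²⁺(aq) → 2 F⁻(aq) + Sn⁴⁺(aq)
Q = [F⁻]^2·[Sn⁴⁺] / (P(F₂)·[Sn²⁺]); log Q = -2.929.
E = E° − (0.0592/n) log Q = +2.73 − (0.0592/2)(-2.929) = +2.817 V.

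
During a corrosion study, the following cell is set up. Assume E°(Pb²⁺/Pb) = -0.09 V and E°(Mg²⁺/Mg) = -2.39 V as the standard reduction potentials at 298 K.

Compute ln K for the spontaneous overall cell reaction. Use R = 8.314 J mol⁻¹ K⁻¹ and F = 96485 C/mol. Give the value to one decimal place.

Cathode: Pb²⁺/Pb; anode: Mg²⁺/Mg. E°cell = (-0.09) − (-2.39) = +2.30 V, with n = 2.
ΔG° = −nFE° = −RT ln K, so ln K = nFE°/(RT) = (2)(96485)(+2.30) / ((8.314)(298)) = 179.139.

179.1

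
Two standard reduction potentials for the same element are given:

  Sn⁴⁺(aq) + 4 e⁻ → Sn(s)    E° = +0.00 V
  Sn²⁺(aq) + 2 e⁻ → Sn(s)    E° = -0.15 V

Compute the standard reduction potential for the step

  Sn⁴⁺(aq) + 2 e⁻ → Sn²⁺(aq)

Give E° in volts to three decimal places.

Sequential free energies add, so n₃E°₃ = n₁E°₁ + n₂E°₂.
With n₃ = 4, and the known step contributing 2×(-0.15) V, the unknown satisfies 2·E° = 4×(+0.00) − 2×(-0.15) = +0.300.
E° = +0.300 / 2 = +0.150 V.

+0.150 V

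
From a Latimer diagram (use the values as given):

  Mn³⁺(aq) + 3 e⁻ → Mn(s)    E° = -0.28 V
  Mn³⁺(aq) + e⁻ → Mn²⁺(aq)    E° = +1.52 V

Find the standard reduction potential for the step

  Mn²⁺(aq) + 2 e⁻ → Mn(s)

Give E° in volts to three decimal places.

Sequential free energies add, so n₃E°₃ = n₁E°₁ + n₂E°₂.
With n₃ = 3, and the known step contributing 1×(+1.52) V, the unknown satisfies 2·E° = 3×(-0.28) − 1×(+1.52) = -2.360.
E° = -2.360 / 2 = -1.180 V.

-1.180 V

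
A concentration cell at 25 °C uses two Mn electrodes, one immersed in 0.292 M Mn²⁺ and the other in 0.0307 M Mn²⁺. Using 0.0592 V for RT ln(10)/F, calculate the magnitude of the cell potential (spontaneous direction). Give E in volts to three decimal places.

+0.029 V

For a concentration cell E°cell = 0. The 0.292 M side is the cathode (reduction is favoured where [Mn²⁺] is higher).
With n = 2, E = −(0.0592/2) log([Mn²⁺]ₐₙ/[Mn²⁺]꜀ₐₜ) = −(0.0592/2) log(0.0307/0.292) = −(0.0592/2)(-0.978) = +0.029 V.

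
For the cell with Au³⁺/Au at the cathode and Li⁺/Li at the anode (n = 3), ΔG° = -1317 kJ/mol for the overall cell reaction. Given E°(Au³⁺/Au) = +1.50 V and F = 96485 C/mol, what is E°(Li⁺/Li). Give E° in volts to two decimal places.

E°cell = −ΔG°/(nF) = −(-1317×10³)/((3)(96485)) = +4.550 V.
Since Au³⁺/Au is the cathode and Li⁺/Li the anode, E°cell = E°(Au³⁺/Au) − E°(Li⁺/Li).
So E°(Li⁺/Li) = E°(Au³⁺/Au) − E°cell = (+1.50) − (+4.550) = -3.05 V.

-3.05 V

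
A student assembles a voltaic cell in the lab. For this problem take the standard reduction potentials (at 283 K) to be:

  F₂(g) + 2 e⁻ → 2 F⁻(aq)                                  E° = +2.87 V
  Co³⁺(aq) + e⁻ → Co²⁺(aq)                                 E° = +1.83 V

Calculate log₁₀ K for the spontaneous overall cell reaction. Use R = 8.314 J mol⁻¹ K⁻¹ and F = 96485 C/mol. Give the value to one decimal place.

37.0

Cathode: F₂/F⁻; anode: Co³⁺/Co²⁺. E°cell = (+2.87) − (+1.83) = +1.04 V, with n = 2.
ΔG° = −nFE° = −RT ln K, so ln K = nFE°/(RT) = (2)(96485)(+1.04) / ((8.314)(283)) = 85.296.
log₁₀ K = 85.296 / ln 10 = 37.0.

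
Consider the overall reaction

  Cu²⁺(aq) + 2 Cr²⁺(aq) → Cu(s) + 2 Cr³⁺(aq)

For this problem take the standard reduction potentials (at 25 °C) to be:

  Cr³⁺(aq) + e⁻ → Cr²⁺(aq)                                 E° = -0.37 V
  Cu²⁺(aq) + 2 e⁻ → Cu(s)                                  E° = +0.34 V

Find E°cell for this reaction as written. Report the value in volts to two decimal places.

The Cu²⁺/Cu couple has the higher reduction potential, so it is the cathode; Cr³⁺/Cr²⁺ is oxidised at the anode.
E°cell = E°(cathode) − E°(anode) = (+0.34) − (-0.37) = +0.71 V.

+0.71 V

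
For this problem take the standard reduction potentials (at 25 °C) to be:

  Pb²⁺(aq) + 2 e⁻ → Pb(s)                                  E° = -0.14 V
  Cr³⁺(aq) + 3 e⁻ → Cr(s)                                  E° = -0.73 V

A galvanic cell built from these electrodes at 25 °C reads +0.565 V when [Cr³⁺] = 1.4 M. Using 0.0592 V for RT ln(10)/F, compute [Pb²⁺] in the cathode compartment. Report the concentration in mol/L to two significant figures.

Pb²⁺/Pb is the cathode, Cr³⁺/Cr the anode: E°cell = +0.59 V, n = 6.
Overall reaction: 3 Pb²⁺(aq) + 2 Cr(s) → 3 Pb(s) + 2 Cr³⁺(aq); Q = [Cr³⁺]^2/[Pb²⁺]^3.
From E = E° − (0.0592/n) log Q: log Q = (E° − E)·n/0.0592 = (+0.59 − (+0.565))·6/0.0592 = 2.5338.
So 3·log[Pb²⁺] = 2·log(1.4) − log Q = 0.2923 − (2.5338) = -2.2415; log[Pb²⁺] = -2.2415 / 3 = -0.7472; [Pb²⁺] = 10^(-0.7472) ≈ 0.18 M.

0.18 M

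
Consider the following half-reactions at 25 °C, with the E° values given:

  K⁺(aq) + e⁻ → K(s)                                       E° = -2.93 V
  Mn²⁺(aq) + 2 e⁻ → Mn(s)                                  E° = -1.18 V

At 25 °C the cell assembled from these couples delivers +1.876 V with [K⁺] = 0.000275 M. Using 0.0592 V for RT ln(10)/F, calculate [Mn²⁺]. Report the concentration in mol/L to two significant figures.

0.0014 M

Mn²⁺/Mn is the cathode, K⁺/K the anode: E°cell = +1.75 V, n = 2.
Overall reaction: Mn²⁺(aq) + 2 K(s) → Mn(s) + 2 K⁺(aq); Q = [K⁺]^2/[Mn²⁺]^1.
From E = E° − (0.0592/n) log Q: log Q = (E° − E)·n/0.0592 = (+1.75 − (+1.876))·2/0.0592 = -4.2568.
So 1·log[Mn²⁺] = 2·log(0.000275) − log Q = -7.1213 − (-4.2568) = -2.8645; [Mn²⁺] = 10^(-2.8645) ≈ 0.0014 M.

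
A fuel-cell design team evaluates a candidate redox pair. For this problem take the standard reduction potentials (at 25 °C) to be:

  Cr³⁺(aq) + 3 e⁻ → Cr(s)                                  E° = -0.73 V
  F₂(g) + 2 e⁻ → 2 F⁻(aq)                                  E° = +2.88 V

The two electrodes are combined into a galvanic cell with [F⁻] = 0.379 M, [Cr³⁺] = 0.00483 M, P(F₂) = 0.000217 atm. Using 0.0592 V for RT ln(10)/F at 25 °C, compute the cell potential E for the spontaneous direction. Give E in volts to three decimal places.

F₂/F⁻ is the cathode (higher E°), Cr³⁺/Cr the anode: E°cell = +2.88 − (-0.73) = +3.61 V, n = 6.
Overall: 3 F₂(g) + 2 Cr(s) → 6 F⁻(aq) + 2 Cr³⁺(aq)
Q = [F⁻]^6·[Cr³⁺]^2 / (P(F₂)^3); log Q = 3.830.
E = E° − (0.0592/n) log Q = +3.61 − (0.0592/6)(3.830) = +3.572 V.

+3.572 V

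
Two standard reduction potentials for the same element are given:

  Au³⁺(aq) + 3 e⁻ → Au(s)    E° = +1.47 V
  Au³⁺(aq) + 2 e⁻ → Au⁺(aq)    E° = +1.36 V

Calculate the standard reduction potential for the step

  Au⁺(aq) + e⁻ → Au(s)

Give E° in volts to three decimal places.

+1.690 V

Sequential free energies add, so n₃E°₃ = n₁E°₁ + n₂E°₂.
With n₃ = 3, and the known step contributing 2×(+1.36) V, the unknown satisfies 1·E° = 3×(+1.47) − 2×(+1.36) = +1.690.
E° = +1.690 / 1 = +1.690 V.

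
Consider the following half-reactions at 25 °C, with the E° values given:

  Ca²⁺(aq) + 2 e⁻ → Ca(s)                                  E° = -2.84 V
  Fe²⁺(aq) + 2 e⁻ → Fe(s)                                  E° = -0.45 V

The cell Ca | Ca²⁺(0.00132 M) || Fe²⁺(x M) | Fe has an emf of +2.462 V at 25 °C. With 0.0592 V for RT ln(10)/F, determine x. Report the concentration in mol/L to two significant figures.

0.36 M

Fe²⁺/Fe is the cathode, Ca²⁺/Ca the anode: E°cell = +2.39 V, n = 2.
Overall reaction: Fe²⁺(aq) + Ca(s) → Fe(s) + Ca²⁺(aq); Q = [Ca²⁺]^1/[Fe²⁺]^1.
From E = E° − (0.0592/n) log Q: log Q = (E° − E)·n/0.0592 = (+2.39 − (+2.462))·2/0.0592 = -2.4324.
So 1·log[Fe²⁺] = 1·log(0.00132) − log Q = -2.8794 − (-2.4324) = -0.4470; [Fe²⁺] = 10^(-0.4470) ≈ 0.36 M.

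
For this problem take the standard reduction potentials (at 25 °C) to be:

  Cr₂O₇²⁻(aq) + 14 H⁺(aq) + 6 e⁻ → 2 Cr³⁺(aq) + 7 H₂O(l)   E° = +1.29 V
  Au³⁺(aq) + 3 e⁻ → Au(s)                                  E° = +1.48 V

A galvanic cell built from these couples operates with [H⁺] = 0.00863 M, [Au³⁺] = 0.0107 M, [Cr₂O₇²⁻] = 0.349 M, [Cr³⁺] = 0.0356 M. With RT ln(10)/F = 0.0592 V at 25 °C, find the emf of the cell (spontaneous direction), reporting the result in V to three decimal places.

Au³⁺/Au is the cathode (higher E°), Cr₂O₇²⁻/Cr³⁺ the anode: E°cell = +1.48 − (+1.29) = +0.19 V, n = 6.
Overall: 2 Au³⁺(aq) + 2 Cr³⁺(aq) + 7 H₂O(l) → 2 Au(s) + Cr₂O₇²⁻(aq) + 14 H⁺(aq)
Q = [Cr₂O₇²⁻]·[H⁺]^14 / ([Au³⁺]^2·[Cr³⁺]^2); log Q = -22.515.
E = E° − (0.0592/n) log Q = +0.19 − (0.0592/6)(-22.515) = +0.412 V.

+0.412 V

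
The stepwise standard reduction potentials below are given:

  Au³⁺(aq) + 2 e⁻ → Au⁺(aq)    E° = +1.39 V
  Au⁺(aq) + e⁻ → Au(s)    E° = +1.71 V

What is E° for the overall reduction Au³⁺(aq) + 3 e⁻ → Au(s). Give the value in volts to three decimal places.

+1.497 V

Standard free energies of sequential steps add: ΔG°₃ = ΔG°₁ + ΔG°₂, so n₃E°₃ = n₁E°₁ + n₂E°₂.
E°₃ = (2×+1.39 + 1×+1.71) / 3 = (+4.490) / 3 = +1.497 V.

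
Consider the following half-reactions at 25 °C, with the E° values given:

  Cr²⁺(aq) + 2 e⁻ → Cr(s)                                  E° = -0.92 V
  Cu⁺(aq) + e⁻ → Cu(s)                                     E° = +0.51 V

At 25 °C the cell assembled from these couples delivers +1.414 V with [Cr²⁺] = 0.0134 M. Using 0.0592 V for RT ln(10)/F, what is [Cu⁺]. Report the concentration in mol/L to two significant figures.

0.062 M

Cu⁺/Cu is the cathode, Cr²⁺/Cr the anode: E°cell = +1.43 V, n = 2.
Overall reaction: 2 Cu⁺(aq) + Cr(s) → 2 Cu(s) + Cr²⁺(aq); Q = [Cr²⁺]^1/[Cu⁺]^2.
From E = E° − (0.0592/n) log Q: log Q = (E° − E)·n/0.0592 = (+1.43 − (+1.414))·2/0.0592 = 0.5405.
So 2·log[Cu⁺] = 1·log(0.0134) − log Q = -1.8729 − (0.5405) = -2.4134; log[Cu⁺] = -2.4134 / 2 = -1.2067; [Cu⁺] = 10^(-1.2067) ≈ 0.062 M.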